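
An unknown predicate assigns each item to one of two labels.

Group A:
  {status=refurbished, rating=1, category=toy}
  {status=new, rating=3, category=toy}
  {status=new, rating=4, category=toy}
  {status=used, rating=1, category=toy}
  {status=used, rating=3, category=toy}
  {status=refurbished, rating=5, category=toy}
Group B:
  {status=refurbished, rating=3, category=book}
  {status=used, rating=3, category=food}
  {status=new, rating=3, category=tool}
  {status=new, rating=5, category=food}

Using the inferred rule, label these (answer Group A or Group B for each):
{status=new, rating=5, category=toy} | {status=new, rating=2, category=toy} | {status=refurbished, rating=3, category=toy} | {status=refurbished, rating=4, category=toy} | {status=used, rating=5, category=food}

Looking at the examples, the only property every 'Group A' case has and every 'Group B' case lacks is: category is toy.
{status=new, rating=5, category=toy}: category is toy — passes, so Group A.
{status=new, rating=2, category=toy}: category is toy — passes, so Group A.
{status=refurbished, rating=3, category=toy}: category is toy — passes, so Group A.
{status=refurbished, rating=4, category=toy}: category is toy — passes, so Group A.
{status=used, rating=5, category=food}: category is food — fails this test, so Group B.

Group A, Group A, Group A, Group A, Group B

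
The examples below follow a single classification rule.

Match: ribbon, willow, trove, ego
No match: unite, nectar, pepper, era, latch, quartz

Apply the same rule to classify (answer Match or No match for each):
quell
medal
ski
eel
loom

All 'Match' examples share one property — contains 'o' — and every 'No match' example lacks it.

No match, No match, No match, No match, Match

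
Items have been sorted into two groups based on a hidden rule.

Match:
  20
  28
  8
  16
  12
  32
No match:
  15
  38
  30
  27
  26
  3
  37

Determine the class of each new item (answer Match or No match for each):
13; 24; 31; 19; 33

No match, Match, No match, No match, No match

The distinguishing property — multiple of 4 — holds for all the 'Match' cases and none of the 'No match' cases.
13: 13 = 4·3 + 1, does not pass → No match. 24: 24 = 4·6, satisfies this → Match. 31: 31 = 4·7 + 3, does not pass → No match. 19: 19 = 4·4 + 3, does not pass → No match. 33: 33 = 4·8 + 1, does not pass → No match.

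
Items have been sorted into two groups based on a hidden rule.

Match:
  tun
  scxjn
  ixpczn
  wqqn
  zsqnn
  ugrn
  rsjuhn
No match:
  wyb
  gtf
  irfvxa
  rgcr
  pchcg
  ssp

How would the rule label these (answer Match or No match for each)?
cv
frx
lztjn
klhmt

No match, No match, Match, No match

The common property of the 'Match' items is: contains 'n'. No 'No match' item has it.
cv: no 'n', does not pass → No match.
frx: no 'n', does not pass → No match.
lztjn: has 'n', qualifies → Match.
klhmt: no 'n', does not pass → No match.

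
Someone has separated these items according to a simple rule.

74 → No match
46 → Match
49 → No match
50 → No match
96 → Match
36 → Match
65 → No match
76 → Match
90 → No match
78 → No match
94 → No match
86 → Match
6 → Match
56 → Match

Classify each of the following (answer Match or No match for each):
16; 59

Match, No match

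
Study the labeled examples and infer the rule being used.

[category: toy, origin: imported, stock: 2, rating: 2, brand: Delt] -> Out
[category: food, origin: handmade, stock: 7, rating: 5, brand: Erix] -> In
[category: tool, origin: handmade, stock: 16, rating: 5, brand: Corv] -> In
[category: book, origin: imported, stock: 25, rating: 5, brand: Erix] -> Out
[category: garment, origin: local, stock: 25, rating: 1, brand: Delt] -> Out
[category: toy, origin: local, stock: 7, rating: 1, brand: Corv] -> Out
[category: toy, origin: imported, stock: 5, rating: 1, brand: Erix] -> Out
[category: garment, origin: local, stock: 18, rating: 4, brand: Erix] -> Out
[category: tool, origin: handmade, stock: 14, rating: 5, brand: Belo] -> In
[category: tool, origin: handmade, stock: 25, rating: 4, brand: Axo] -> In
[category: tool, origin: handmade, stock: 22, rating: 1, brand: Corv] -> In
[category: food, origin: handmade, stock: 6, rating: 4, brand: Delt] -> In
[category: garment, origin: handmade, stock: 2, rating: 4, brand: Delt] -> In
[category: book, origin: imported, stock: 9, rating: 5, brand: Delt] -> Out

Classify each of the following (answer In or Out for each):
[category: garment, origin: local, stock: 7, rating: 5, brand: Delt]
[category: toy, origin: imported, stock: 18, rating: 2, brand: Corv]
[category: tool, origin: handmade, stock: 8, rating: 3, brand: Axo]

Out, Out, In

The classifier is using: origin is handmade.
[category: garment, origin: local, stock: 7, rating: 5, brand: Delt]: Out (origin is local).
[category: toy, origin: imported, stock: 18, rating: 2, brand: Corv]: Out (origin is imported).
[category: tool, origin: handmade, stock: 8, rating: 3, brand: Axo]: In (origin is handmade).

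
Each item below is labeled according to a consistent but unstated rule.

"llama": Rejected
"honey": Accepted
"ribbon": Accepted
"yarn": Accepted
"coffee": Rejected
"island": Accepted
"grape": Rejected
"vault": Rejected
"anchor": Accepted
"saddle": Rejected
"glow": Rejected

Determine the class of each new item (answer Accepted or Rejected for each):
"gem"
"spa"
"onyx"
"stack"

A rule that fits every label: contains 'n' — true of each 'Accepted' example, false of each 'Rejected' one.
"gem": no 'n', fails the rule → Rejected.
"spa": no 'n', fails the rule → Rejected.
"onyx": has 'n', satisfies this → Accepted.
"stack": no 'n', fails the rule → Rejected.

Rejected, Rejected, Accepted, Rejected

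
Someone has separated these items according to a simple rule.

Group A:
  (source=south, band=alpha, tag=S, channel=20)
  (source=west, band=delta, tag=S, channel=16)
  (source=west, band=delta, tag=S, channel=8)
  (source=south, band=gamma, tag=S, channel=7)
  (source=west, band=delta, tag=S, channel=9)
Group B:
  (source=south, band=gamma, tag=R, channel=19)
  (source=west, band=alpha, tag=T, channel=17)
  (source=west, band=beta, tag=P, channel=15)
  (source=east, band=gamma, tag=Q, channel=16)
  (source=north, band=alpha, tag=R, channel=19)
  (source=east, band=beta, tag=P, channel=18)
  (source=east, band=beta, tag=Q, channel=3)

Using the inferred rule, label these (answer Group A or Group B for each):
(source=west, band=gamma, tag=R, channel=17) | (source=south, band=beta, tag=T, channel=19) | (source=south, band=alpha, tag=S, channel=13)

Group B, Group B, Group A

The simplest hypothesis consistent with all the labels is: tag is S.
(source=west, band=gamma, tag=R, channel=17): tag is R — doesn't match, so Group B. (source=south, band=beta, tag=T, channel=19): tag is T — doesn't match, so Group B. (source=south, band=alpha, tag=S, channel=13): tag is S — fits, so Group A.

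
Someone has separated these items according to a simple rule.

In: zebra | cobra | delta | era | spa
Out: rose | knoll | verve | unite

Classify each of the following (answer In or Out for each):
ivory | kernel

'In' ⟺ contains 'a'.
ivory — no 'a', hence Out. kernel — no 'a', hence Out.

Out, Out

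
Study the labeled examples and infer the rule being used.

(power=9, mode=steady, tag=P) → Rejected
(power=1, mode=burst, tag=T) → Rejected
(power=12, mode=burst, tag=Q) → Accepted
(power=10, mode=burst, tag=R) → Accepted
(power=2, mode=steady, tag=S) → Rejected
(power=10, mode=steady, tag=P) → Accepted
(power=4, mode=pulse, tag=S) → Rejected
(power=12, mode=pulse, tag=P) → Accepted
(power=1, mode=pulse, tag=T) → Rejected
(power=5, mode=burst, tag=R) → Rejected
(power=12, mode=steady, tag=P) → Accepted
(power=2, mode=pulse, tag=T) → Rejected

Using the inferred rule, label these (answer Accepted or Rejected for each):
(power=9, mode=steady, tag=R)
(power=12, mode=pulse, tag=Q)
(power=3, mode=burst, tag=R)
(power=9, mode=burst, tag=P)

Rejected, Accepted, Rejected, Rejected

The distinguishing property — power ≥ 10 — holds for all the 'Accepted' cases and none of the 'Rejected' cases.
(power=9, mode=steady, tag=R) → power = 9 → Rejected.
(power=12, mode=pulse, tag=Q) → power = 12 → Accepted.
(power=3, mode=burst, tag=R) → power = 3 → Rejected.
(power=9, mode=burst, tag=P) → power = 9 → Rejected.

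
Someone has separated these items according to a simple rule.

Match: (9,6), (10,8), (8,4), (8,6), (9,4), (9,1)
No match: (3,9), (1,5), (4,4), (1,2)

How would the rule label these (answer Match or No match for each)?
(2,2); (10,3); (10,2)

No match, Match, Match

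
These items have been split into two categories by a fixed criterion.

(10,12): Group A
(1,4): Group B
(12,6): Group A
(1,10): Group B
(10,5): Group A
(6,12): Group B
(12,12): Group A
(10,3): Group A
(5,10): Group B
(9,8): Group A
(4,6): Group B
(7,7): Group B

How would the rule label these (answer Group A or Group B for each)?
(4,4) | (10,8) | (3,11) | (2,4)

The distinguishing property — first ≥ 8 — holds for all the 'Group A' cases and none of the 'Group B' cases.
(4,4): Group B (first 4).
(10,8): Group A (first 10).
(3,11): Group B (first 3).
(2,4): Group B (first 2).

Group B, Group A, Group B, Group B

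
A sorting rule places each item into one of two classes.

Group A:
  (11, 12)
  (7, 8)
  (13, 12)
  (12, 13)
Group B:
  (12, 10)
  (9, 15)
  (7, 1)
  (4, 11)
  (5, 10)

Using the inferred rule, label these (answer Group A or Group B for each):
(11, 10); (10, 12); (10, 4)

Group A, Group B, Group B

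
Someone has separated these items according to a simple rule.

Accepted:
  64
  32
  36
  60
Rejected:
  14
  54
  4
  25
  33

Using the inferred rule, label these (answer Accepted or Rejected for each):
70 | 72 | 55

Rejected, Accepted, Rejected

The pattern is that an item is 'Accepted' exactly when: multiple of 4 AND at least 14.
70: 70 = 4·17 + 2, 70 ≥ 14, does not fit → Rejected.
72: 72 = 4·18, 72 ≥ 14, qualifies → Accepted.
55: 55 = 4·13 + 3, 55 ≥ 14, does not fit → Rejected.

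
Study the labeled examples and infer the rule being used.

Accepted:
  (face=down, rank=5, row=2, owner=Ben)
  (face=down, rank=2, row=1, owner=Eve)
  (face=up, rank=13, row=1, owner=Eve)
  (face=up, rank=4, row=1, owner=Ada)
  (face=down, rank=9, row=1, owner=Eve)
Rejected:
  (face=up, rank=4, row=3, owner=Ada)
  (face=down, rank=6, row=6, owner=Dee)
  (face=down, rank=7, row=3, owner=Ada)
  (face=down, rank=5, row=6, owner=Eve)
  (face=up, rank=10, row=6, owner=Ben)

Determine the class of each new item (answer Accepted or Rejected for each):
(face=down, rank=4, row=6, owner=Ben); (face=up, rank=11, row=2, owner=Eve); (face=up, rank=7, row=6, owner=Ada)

Rejected, Accepted, Rejected

The distinguishing property — row ≤ 2 — holds for all the 'Accepted' cases and none of the 'Rejected' cases.
(face=down, rank=4, row=6, owner=Ben): row = 6, doesn't match → Rejected.
(face=up, rank=11, row=2, owner=Eve): row = 2, qualifies → Accepted.
(face=up, rank=7, row=6, owner=Ada): row = 6, doesn't match → Rejected.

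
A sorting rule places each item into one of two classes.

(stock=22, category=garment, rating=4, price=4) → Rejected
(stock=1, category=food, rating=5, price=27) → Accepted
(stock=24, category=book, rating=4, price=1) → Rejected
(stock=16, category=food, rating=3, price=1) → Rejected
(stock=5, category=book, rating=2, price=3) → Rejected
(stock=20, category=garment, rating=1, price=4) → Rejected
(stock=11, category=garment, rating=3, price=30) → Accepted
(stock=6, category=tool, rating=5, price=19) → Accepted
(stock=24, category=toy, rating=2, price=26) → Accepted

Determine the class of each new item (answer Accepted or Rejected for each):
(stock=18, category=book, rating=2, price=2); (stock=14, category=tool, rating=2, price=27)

The rule appears to be: price ≥ 19.

Rejected, Accepted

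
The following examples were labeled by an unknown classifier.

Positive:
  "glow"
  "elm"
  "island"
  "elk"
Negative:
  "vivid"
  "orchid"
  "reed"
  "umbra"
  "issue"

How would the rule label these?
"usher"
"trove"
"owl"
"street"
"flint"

The classifier is using: contains 'l'.

Negative, Negative, Positive, Negative, Positive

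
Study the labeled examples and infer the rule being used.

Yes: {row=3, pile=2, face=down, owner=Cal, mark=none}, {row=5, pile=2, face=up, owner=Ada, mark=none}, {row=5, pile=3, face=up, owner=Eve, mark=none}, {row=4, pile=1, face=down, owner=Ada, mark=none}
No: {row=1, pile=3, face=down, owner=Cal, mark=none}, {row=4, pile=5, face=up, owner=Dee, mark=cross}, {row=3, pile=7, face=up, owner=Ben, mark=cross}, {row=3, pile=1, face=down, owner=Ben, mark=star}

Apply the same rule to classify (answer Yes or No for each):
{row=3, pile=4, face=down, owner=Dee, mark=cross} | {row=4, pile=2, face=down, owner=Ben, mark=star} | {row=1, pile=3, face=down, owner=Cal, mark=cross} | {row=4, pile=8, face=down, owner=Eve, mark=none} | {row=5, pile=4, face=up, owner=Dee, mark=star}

Rule: mark is none AND row ≥ 3. This holds for each 'Yes' example and fails for each 'No' one.
{row=3, pile=4, face=down, owner=Dee, mark=cross} → mark is cross, row = 3 → No.
{row=4, pile=2, face=down, owner=Ben, mark=star} → mark is star, row = 4 → No.
{row=1, pile=3, face=down, owner=Cal, mark=cross} → mark is cross, row = 1 → No.
{row=4, pile=8, face=down, owner=Eve, mark=none} → mark is none, row = 4 → Yes.
{row=5, pile=4, face=up, owner=Dee, mark=star} → mark is star, row = 5 → No.

No, No, No, Yes, No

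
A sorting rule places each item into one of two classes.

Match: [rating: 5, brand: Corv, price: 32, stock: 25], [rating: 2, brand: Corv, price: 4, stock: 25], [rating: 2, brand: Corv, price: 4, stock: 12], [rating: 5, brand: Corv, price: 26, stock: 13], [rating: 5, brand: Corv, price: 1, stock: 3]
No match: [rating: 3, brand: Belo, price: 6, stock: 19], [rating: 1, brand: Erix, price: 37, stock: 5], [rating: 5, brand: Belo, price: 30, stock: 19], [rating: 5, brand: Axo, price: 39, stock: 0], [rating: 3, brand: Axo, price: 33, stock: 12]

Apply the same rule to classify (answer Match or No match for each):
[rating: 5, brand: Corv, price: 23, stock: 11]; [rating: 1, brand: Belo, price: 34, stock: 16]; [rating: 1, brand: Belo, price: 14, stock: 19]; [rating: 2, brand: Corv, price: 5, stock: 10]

Match, No match, No match, Match

'Match' ⟺ brand is Corv.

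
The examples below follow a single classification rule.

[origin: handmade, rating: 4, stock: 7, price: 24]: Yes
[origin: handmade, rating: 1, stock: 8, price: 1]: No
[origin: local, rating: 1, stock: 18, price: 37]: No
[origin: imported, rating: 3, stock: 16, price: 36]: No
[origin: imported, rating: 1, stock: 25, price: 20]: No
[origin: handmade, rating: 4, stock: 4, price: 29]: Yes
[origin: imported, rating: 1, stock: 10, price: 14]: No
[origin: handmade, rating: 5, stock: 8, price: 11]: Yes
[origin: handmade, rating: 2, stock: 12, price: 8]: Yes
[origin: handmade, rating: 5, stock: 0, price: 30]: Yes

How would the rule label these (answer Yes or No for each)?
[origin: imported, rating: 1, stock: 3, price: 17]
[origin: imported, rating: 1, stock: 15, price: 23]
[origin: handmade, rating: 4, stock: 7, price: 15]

The simplest hypothesis consistent with all the labels is: origin is handmade AND price ≥ 8.

No, No, Yes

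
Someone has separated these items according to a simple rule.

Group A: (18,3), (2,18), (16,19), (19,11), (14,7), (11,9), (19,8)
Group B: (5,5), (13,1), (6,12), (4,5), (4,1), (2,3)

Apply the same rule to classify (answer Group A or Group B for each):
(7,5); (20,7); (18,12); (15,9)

The rule appears to be: sum ≥ 20.
(7,5): Group B (7+5 = 12).
(20,7): Group A (20+7 = 27).
(18,12): Group A (18+12 = 30).
(15,9): Group A (15+9 = 24).

Group B, Group A, Group A, Group A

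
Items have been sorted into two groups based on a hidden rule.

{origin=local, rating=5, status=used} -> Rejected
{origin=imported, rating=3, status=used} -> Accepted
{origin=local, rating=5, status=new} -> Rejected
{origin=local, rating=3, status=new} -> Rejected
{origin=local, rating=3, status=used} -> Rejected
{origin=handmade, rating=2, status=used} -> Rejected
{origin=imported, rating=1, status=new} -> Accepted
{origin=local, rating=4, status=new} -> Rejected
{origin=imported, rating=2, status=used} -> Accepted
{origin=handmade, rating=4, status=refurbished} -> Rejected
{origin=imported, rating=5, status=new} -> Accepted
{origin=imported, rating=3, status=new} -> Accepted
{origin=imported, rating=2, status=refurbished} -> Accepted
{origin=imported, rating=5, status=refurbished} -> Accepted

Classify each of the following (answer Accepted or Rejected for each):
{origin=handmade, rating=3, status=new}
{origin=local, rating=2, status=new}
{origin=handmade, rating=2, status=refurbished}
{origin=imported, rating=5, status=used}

Rejected, Rejected, Rejected, Accepted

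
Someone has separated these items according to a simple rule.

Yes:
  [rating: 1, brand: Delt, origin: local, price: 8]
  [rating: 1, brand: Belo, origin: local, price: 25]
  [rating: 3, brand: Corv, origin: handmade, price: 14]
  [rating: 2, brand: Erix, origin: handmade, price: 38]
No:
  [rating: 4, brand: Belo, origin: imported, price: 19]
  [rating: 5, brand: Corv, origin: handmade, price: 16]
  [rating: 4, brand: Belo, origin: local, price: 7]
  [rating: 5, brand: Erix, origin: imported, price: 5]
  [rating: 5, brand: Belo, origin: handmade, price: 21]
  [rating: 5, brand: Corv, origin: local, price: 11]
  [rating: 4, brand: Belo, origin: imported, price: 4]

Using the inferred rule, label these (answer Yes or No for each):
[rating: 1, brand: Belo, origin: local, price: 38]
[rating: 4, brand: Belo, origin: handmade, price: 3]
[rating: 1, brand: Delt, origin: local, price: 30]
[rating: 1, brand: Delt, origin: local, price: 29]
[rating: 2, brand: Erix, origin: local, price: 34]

The classifier is using: rating ≤ 3.
[rating: 1, brand: Belo, origin: local, price: 38]: Yes (rating = 1). [rating: 4, brand: Belo, origin: handmade, price: 3]: No (rating = 4). [rating: 1, brand: Delt, origin: local, price: 30]: Yes (rating = 1). [rating: 1, brand: Delt, origin: local, price: 29]: Yes (rating = 1). [rating: 2, brand: Erix, origin: local, price: 34]: Yes (rating = 2).

Yes, No, Yes, Yes, Yes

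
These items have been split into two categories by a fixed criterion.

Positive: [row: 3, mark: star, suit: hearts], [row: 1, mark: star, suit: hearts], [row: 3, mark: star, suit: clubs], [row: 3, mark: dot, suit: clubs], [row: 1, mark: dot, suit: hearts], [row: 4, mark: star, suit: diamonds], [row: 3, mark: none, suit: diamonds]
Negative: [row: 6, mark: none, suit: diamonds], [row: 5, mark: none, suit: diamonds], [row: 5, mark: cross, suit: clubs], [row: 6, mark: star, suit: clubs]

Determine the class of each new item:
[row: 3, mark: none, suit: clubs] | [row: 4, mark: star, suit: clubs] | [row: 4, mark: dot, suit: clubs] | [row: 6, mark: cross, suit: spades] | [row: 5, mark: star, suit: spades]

The pattern is that an item is 'Positive' exactly when: row ≤ 4.

Positive, Positive, Positive, Negative, Negative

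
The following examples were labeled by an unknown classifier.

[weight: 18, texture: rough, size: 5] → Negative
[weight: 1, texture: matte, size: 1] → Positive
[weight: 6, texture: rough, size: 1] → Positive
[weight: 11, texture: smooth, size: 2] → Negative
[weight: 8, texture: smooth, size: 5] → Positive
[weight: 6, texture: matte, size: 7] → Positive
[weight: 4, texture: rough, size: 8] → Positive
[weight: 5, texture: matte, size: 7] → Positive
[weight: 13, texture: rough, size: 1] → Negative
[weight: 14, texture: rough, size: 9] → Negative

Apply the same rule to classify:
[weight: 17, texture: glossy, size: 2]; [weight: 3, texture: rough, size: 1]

'Positive' ⟺ weight ≤ 8.
Negative: [weight: 17, texture: glossy, size: 2], since weight = 17.
Positive: [weight: 3, texture: rough, size: 1], since weight = 3.

Negative, Positive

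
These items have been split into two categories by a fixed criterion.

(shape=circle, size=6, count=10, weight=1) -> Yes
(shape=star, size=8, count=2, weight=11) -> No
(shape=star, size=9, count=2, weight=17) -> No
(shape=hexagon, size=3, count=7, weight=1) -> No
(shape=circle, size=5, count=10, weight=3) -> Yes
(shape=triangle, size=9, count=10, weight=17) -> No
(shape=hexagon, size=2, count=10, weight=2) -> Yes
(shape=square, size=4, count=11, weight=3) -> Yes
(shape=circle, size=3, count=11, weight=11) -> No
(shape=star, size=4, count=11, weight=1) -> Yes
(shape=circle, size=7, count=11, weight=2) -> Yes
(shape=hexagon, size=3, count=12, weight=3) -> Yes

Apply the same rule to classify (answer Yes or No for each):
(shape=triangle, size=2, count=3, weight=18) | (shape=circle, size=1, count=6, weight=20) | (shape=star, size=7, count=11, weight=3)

A rule that fits every label: weight ≤ 3 AND count ≥ 10 — true of each 'Yes' example, false of each 'No' one.

No, No, Yes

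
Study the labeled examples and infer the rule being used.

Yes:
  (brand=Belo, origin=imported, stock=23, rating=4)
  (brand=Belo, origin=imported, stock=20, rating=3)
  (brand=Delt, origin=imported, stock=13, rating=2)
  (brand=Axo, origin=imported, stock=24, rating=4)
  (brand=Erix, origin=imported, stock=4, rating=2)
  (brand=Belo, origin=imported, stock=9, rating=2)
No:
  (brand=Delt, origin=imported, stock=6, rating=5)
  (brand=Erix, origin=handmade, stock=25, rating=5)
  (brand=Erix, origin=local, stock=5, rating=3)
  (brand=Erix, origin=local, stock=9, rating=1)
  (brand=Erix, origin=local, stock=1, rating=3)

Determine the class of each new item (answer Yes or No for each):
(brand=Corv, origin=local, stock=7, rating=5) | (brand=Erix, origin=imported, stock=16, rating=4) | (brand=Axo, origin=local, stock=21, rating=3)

No, Yes, No

The distinguishing property — origin is imported AND rating ≤ 4 — holds for all the 'Yes' cases and none of the 'No' cases.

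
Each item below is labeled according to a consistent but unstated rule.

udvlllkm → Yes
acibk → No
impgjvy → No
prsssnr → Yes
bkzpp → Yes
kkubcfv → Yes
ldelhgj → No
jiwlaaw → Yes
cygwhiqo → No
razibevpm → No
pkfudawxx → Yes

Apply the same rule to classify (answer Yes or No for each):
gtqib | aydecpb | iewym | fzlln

The classifier is using: has a double letter.

No, No, No, Yes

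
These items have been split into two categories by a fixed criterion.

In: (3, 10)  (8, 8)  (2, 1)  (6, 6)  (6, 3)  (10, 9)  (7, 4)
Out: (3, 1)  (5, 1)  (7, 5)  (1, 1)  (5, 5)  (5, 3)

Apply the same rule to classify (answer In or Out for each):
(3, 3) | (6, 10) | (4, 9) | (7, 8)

The simplest hypothesis consistent with all the labels is: product is even.

Out, In, In, In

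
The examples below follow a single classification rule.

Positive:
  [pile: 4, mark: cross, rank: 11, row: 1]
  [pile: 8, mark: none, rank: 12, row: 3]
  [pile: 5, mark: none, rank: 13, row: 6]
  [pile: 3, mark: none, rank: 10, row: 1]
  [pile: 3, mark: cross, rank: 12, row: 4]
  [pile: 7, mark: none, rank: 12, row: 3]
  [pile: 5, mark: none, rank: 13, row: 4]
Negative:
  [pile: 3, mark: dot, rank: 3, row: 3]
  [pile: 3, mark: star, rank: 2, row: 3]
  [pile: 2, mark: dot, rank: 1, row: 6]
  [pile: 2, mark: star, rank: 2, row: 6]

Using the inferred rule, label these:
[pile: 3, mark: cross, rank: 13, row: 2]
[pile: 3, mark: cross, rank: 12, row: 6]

Positive, Positive

The pattern is that an item is 'Positive' exactly when: rank ≥ 10.
[pile: 3, mark: cross, rank: 13, row: 2]: rank = 13 — checks out, so Positive.
[pile: 3, mark: cross, rank: 12, row: 6]: rank = 12 — checks out, so Positive.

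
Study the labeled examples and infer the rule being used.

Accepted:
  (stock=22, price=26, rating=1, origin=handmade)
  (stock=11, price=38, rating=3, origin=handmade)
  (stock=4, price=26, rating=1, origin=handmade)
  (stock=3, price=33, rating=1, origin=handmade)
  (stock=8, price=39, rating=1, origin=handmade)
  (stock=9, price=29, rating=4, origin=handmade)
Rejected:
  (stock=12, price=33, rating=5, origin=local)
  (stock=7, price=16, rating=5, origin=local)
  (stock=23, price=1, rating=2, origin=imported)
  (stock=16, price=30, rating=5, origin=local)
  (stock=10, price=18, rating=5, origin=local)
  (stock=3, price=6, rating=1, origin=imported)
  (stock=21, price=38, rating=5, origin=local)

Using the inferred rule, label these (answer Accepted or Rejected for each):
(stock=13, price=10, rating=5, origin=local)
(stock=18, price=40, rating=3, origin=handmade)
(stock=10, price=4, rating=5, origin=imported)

The rule appears to be: origin is handmade.

Rejected, Accepted, Rejected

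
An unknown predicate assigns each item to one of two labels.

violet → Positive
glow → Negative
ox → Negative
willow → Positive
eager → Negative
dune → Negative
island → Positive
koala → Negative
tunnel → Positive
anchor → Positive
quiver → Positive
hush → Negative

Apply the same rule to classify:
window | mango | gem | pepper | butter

Positive, Negative, Negative, Positive, Positive

The distinguishing property — length 6 — holds for all the 'Positive' cases and none of the 'Negative' cases.
window → length 6 → Positive. mango → length 5 → Negative. gem → length 3 → Negative. pepper → length 6 → Positive. butter → length 6 → Positive.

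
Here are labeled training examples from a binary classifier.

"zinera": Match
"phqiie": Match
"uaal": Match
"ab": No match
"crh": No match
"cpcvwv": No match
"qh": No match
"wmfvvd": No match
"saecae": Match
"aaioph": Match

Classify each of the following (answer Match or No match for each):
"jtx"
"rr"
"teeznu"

Every 'Match' example satisfies: has ≥ 2 vowels. None of the 'No match' examples do.
"jtx": 0 vowels — does not satisfy this, so No match.
"rr": 0 vowels — does not satisfy this, so No match.
"teeznu": 3 vowels — checks out, so Match.

No match, No match, Match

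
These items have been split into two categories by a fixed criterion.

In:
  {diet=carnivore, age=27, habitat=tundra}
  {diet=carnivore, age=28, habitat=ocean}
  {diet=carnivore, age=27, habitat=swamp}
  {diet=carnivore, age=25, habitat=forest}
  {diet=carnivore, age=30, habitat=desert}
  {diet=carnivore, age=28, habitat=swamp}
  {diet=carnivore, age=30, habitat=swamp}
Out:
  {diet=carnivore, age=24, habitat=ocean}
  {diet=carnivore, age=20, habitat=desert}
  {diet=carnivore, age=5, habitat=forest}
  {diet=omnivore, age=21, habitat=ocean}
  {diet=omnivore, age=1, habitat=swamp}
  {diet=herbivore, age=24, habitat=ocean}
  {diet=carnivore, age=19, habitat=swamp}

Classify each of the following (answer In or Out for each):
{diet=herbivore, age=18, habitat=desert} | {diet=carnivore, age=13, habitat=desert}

Out, Out

The classifier is using: age ≥ 25.
{diet=herbivore, age=18, habitat=desert}: Out (age = 18). {diet=carnivore, age=13, habitat=desert}: Out (age = 13).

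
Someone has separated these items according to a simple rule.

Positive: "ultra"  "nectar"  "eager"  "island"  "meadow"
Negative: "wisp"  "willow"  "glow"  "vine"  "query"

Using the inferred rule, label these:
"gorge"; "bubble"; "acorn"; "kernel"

Comparing the two groups points to one rule — contains 'a'.
"gorge" — no 'a', hence Negative.
"bubble" — no 'a', hence Negative.
"acorn" — has 'a', hence Positive.
"kernel" — no 'a', hence Negative.

Negative, Negative, Positive, Negative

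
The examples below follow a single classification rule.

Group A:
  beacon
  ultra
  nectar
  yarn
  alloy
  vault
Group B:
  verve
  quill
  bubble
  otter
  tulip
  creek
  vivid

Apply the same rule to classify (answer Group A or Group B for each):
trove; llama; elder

Group B, Group A, Group B

Every 'Group A' example satisfies: contains 'a'. None of the 'Group B' examples do.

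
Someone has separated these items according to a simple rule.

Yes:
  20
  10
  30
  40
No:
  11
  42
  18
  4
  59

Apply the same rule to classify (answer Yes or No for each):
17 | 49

No, No

The pattern is that an item is 'Yes' exactly when: multiple of 5.
17: 17 = 5·3 + 2 — lacks this property, so No.
49: 49 = 5·9 + 4 — lacks this property, so No.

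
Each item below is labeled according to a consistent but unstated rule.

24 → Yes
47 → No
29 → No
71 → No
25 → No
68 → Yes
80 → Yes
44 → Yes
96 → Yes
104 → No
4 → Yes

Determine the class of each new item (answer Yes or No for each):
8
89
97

A rule that fits every label: even AND at most 96 — true of each 'Yes' example, false of each 'No' one.

Yes, No, No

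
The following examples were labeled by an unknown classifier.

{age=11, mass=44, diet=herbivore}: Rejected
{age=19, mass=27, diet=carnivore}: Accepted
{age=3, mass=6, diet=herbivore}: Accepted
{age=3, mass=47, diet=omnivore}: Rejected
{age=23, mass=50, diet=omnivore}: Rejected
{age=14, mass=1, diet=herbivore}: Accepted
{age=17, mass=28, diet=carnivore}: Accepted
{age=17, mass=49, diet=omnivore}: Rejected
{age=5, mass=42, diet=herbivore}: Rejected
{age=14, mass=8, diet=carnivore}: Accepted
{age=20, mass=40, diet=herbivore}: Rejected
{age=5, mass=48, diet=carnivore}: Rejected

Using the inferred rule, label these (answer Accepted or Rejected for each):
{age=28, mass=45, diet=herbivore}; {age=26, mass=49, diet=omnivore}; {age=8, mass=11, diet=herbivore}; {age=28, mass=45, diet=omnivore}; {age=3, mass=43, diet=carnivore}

Rejected, Rejected, Accepted, Rejected, Rejected

The common property of the 'Accepted' items is: mass ≤ 28. No 'Rejected' item has it.
{age=28, mass=45, diet=herbivore}: mass = 45, does not fit → Rejected.
{age=26, mass=49, diet=omnivore}: mass = 49, does not fit → Rejected.
{age=8, mass=11, diet=herbivore}: mass = 11, passes → Accepted.
{age=28, mass=45, diet=omnivore}: mass = 45, does not fit → Rejected.
{age=3, mass=43, diet=carnivore}: mass = 43, does not fit → Rejected.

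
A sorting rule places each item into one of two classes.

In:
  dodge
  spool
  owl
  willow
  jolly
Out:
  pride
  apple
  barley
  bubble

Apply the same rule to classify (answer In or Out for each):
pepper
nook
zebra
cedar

One predicate separates the groups cleanly: contains 'o'.
pepper: no 'o' — doesn't match, so Out.
nook: has 'o' — qualifies, so In.
zebra: no 'o' — doesn't match, so Out.
cedar: no 'o' — doesn't match, so Out.

Out, In, Out, Out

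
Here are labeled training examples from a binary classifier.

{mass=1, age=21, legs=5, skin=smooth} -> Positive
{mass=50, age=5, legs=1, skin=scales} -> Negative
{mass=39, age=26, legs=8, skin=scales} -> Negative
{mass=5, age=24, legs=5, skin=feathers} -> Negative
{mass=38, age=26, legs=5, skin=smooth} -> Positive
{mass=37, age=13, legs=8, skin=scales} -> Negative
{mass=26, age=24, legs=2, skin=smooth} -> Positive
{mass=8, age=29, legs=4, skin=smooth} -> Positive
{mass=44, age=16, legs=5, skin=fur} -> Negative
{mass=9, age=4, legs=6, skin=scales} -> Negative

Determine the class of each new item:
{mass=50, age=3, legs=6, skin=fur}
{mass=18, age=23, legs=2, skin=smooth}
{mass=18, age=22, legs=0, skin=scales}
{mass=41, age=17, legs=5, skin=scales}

The pattern is that an item is 'Positive' exactly when: skin is smooth.

Negative, Positive, Negative, Negative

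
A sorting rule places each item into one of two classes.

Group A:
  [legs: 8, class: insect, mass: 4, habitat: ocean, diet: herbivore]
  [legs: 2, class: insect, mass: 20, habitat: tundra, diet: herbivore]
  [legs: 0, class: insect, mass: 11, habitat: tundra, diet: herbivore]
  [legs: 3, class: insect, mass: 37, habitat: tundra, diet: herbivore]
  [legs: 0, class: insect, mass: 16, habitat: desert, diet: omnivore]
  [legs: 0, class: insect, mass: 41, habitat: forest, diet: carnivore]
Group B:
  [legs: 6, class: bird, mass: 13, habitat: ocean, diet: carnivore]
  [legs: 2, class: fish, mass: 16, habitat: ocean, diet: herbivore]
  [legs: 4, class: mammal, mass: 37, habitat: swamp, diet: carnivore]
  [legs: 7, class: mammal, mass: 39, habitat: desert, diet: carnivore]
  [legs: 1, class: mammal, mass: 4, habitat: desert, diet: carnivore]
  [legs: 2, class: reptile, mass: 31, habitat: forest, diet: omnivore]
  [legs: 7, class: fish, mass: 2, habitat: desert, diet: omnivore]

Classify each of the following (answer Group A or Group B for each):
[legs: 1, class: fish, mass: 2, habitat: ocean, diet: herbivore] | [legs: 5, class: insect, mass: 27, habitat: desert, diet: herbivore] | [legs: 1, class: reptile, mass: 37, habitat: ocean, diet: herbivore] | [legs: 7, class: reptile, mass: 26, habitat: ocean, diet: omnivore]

The simplest hypothesis consistent with all the labels is: class is insect.
[legs: 1, class: fish, mass: 2, habitat: ocean, diet: herbivore] — class is fish, hence Group B.
[legs: 5, class: insect, mass: 27, habitat: desert, diet: herbivore] — class is insect, hence Group A.
[legs: 1, class: reptile, mass: 37, habitat: ocean, diet: herbivore] — class is reptile, hence Group B.
[legs: 7, class: reptile, mass: 26, habitat: ocean, diet: omnivore] — class is reptile, hence Group B.

Group B, Group A, Group B, Group B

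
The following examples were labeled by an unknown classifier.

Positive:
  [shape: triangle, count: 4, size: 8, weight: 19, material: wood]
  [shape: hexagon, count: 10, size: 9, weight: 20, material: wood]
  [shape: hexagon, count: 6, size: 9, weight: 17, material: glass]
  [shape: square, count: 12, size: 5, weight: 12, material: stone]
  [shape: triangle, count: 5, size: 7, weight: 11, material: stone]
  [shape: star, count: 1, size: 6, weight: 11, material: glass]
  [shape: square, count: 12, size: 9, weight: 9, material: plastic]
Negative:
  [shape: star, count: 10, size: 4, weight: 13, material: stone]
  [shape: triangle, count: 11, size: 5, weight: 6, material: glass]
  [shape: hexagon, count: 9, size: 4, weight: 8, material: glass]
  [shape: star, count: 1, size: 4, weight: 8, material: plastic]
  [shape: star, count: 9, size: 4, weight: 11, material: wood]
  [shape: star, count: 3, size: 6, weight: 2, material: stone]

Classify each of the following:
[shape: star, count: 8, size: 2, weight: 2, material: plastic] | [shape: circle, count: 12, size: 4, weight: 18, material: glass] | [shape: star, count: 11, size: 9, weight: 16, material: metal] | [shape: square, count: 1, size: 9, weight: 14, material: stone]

The rule appears to be: size ≥ 5 AND weight ≥ 8.

Negative, Negative, Positive, Positive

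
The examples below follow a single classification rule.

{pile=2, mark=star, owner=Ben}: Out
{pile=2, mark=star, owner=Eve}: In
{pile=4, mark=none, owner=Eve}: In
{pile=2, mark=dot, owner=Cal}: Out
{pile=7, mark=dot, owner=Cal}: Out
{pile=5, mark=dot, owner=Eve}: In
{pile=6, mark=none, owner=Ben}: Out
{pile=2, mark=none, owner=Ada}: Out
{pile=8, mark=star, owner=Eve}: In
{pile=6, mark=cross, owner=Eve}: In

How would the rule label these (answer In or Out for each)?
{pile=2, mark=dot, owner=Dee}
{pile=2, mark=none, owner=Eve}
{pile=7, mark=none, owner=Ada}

Out, In, Out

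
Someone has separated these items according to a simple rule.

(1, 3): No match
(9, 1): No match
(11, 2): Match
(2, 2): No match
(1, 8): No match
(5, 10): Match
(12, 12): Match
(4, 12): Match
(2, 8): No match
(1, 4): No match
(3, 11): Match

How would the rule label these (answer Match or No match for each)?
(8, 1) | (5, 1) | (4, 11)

The common property of the 'Match' items is: sum ≥ 13. No 'No match' item has it.

No match, No match, Match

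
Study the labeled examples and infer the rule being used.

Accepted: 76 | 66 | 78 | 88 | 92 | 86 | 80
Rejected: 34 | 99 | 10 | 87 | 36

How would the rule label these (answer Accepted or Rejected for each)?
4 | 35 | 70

The distinguishing property — even AND at least 66 — holds for all the 'Accepted' cases and none of the 'Rejected' cases.

Rejected, Rejected, Accepted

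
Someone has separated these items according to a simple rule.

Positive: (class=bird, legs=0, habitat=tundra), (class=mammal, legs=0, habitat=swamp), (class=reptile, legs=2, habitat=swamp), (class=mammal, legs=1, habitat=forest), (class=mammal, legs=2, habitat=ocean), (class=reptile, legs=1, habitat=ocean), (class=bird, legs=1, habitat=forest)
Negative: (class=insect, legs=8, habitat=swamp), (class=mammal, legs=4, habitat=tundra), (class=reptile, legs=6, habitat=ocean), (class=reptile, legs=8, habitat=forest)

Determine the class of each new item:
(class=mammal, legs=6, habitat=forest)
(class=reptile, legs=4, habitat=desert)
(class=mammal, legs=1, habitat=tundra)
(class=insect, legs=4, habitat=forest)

Negative, Negative, Positive, Negative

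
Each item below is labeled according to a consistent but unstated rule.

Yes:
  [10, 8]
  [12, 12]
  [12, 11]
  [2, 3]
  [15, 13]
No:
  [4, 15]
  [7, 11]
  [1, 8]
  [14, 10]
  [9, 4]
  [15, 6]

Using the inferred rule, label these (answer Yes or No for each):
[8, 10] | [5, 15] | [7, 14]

Yes, No, No

The classifier is using: |first − second| ≤ 2.
[8, 10] — |8−10| = 2, hence Yes.
[5, 15] — |5−15| = 10, hence No.
[7, 14] — |7−14| = 7, hence No.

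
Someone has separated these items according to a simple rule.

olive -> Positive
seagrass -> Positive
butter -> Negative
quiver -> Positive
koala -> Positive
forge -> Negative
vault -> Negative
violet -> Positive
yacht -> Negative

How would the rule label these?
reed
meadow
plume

Negative, Positive, Negative

Every 'Positive' example satisfies: has ≥ 3 vowels. None of the 'Negative' examples do.
reed — 2 vowels, hence Negative. meadow — 3 vowels, hence Positive. plume — 2 vowels, hence Negative.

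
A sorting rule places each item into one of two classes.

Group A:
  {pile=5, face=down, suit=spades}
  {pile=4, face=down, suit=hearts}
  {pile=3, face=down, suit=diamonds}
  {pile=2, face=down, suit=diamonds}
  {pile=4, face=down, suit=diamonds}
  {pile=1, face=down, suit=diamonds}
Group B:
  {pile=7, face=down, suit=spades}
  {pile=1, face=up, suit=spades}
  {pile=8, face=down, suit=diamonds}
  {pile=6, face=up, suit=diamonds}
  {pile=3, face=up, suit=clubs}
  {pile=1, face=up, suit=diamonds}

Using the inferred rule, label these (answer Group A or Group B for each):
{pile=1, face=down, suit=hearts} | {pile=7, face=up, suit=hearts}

Group A, Group B

The classifier is using: face is down AND pile ≤ 5.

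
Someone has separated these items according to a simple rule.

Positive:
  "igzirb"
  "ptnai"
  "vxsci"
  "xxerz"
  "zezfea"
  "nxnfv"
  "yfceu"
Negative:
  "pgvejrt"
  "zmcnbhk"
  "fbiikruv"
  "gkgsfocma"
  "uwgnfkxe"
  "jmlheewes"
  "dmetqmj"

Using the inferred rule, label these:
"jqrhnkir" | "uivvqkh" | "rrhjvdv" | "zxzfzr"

The distinguishing property — length ≤ 6 — holds for all the 'Positive' cases and none of the 'Negative' cases.

Negative, Negative, Negative, Positive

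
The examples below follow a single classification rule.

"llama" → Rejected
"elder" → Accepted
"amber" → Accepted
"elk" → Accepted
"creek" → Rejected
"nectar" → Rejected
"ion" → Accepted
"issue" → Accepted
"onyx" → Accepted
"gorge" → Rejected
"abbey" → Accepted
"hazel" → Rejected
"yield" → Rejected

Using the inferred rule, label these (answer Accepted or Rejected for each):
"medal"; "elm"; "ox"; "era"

A rule that fits every label: starts with a vowel — true of each 'Accepted' example, false of each 'Rejected' one.
"medal": starts with 'm' — does not pass, so Rejected. "elm": starts with 'e' — matches, so Accepted. "ox": starts with 'o' — matches, so Accepted. "era": starts with 'e' — matches, so Accepted.

Rejected, Accepted, Accepted, Accepted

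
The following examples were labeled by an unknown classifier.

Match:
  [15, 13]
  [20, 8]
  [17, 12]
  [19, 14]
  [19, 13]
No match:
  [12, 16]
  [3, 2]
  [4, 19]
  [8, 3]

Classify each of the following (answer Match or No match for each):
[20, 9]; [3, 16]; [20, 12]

The simplest hypothesis consistent with all the labels is: first ≥ 13.

Match, No match, Match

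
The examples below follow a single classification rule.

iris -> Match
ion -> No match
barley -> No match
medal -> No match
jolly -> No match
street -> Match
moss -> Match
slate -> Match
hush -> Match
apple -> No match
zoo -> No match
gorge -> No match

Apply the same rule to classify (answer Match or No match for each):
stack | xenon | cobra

The simplest hypothesis consistent with all the labels is: contains 's'.
stack → has 's' → Match.
xenon → no 's' → No match.
cobra → no 's' → No match.

Match, No match, No match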